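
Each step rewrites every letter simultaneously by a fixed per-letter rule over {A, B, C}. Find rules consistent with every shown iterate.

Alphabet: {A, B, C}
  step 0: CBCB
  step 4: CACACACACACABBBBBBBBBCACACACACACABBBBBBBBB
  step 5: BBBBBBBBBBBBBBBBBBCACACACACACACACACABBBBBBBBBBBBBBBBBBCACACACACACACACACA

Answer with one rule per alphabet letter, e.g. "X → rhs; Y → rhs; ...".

A->B, B->CA, C->BB

  step 4 ⇒ step 5: CACACACACACABBBBBBBBBCACACACACACABBBBBBBBB ⇒ BB·B·BB·B·BB·B·BB·B·BB·B·BB·B·CA·CA·CA·CA·CA·CA·CA·CA·CA·BB·B·BB·B·BB·B·BB·B·BB·B·BB·B·CA·CA·CA·CA·CA·CA·CA·CA·CA
    A ↦ B
    B ↦ CA
    C ↦ BB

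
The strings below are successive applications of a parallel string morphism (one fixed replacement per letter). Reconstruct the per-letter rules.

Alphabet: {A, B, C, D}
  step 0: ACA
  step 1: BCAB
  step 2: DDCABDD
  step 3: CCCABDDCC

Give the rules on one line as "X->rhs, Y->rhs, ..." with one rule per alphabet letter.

  step 2 ⇒ step 3: DDCABDD ⇒ C·C·CA·B·DD·C·C
    A ↦ B
    B ↦ DD
    C ↦ CA
    D ↦ C

A->B, B->DD, C->CA, D->C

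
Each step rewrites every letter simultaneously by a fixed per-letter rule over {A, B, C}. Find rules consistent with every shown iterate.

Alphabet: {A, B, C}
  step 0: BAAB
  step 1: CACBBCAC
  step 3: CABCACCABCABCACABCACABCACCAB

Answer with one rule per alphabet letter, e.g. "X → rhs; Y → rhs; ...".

  step 0 ⇒ step 1: BAAB ⇒ CAC·B·B·CAC
    A ↦ B
    B ↦ CAC
    C ↦ CA  (constrained at step 1)

A->B, B->CAC, C->CA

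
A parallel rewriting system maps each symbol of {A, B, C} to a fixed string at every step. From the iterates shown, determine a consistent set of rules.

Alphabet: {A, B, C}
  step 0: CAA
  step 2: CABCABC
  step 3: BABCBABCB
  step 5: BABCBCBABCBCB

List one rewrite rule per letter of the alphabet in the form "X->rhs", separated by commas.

A->AB, B->C, C->B

  step 2 ⇒ step 3: CABCABC ⇒ B·AB·C·B·AB·C·B
    A ↦ AB
    B ↦ C
    C ↦ B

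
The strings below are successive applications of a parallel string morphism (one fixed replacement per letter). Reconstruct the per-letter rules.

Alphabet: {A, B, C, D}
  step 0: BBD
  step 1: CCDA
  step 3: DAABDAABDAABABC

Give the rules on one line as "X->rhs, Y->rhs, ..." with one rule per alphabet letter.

A->AB, B->C, C->DA, D->DA

  step 0 ⇒ step 1: BBD ⇒ C·C·DA
    B ↦ C
    D ↦ DA
    A ↦ AB  (constrained at step 1)
    C ↦ DA  (constrained at step 1)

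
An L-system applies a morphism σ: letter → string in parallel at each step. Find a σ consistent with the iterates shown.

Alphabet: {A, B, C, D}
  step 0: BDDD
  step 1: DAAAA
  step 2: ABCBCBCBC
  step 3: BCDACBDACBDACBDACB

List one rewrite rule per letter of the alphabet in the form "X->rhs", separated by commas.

  step 2 ⇒ step 3: ABCBCBCBC ⇒ BC·DA·CB·DA·CB·DA·CB·DA·CB
    A ↦ BC
    B ↦ DA
    C ↦ CB
  step 0 ⇒ step 1: BDDD ⇒ DA·A·A·A
    D ↦ A

A->BC, B->DA, C->CB, D->A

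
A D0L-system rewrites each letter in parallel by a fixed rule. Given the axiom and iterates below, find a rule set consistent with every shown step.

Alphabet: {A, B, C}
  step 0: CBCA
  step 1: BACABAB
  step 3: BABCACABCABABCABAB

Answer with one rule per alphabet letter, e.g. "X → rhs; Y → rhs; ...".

A->B, B->CA, C->BA

  step 0 ⇒ step 1: CBCA ⇒ BA·CA·BA·B
    A ↦ B
    B ↦ CA
    C ↦ BA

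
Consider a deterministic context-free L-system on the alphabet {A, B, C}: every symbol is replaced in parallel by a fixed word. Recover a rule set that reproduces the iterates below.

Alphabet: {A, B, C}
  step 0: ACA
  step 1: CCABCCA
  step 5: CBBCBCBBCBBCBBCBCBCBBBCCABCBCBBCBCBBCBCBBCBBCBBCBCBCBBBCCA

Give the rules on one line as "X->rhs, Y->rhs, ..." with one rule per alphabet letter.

  step 0 ⇒ step 1: ACA ⇒ CCA·B·CCA
    A ↦ CCA
    C ↦ B
    B ↦ CB  (constrained at step 1)

A->CCA, B->CB, C->B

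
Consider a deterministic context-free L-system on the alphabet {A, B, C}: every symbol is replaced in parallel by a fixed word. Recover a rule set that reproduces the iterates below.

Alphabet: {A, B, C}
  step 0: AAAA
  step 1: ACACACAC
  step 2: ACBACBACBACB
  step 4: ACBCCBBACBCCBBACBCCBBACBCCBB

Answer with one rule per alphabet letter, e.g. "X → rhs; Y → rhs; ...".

A->AC, B->CC, C->B

  step 1 ⇒ step 2: ACACACAC ⇒ AC·B·AC·B·AC·B·AC·B
    A ↦ AC
    C ↦ B
    B ↦ CC  (constrained at step 2)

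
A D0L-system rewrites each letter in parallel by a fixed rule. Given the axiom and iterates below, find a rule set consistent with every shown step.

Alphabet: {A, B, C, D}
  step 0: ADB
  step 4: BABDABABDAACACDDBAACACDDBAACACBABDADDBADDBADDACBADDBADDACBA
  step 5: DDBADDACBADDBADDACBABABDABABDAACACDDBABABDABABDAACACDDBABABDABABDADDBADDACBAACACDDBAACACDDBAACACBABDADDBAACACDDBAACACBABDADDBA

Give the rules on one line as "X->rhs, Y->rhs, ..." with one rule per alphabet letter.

A->BA, B->DD, C->BDA, D->AC

  step 4 ⇒ step 5: BABDABABDAACACDDBAACACDDBAACACBABDADDBADDBADDACBADDBADDACBA ⇒ DD·BA·DD·AC·BA·DD·BA·DD·AC·BA·BA·BDA·BA·BDA·AC·AC·DD·BA·BA·BDA·BA·BDA·AC·AC·DD·BA·BA·BDA·BA·BDA·DD·BA·DD·AC·BA·AC·AC·DD·BA·AC·AC·DD·BA·AC·AC·BA·BDA·DD·BA·AC·AC·DD·BA·AC·AC·BA·BDA·DD·BA
    A ↦ BA
    B ↦ DD
    C ↦ BDA
    D ↦ AC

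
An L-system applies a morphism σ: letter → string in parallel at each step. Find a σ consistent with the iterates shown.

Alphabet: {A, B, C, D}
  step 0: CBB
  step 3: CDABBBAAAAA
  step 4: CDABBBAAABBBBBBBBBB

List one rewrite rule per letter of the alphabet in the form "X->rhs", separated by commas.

  step 3 ⇒ step 4: CDABBBAAAAA ⇒ CD·AB·BB·A·A·A·BB·BB·BB·BB·BB
    A ↦ BB
    B ↦ A
    C ↦ CD
    D ↦ AB

A->BB, B->A, C->CD, D->AB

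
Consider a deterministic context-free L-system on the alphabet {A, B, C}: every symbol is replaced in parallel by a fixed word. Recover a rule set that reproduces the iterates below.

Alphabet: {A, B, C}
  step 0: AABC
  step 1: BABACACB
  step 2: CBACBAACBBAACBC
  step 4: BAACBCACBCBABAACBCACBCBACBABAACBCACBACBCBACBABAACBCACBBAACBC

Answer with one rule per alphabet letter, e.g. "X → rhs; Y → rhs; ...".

A->BA, B->C, C->ACB

  step 1 ⇒ step 2: BABACACB ⇒ C·BA·C·BA·ACB·BA·ACB·C
    A ↦ BA
    B ↦ C
    C ↦ ACB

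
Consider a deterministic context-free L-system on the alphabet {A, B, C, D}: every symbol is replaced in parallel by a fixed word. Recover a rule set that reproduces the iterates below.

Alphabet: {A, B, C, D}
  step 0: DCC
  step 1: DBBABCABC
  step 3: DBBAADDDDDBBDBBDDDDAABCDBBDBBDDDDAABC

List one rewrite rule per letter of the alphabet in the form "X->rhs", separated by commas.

  step 0 ⇒ step 1: DCC ⇒ DBB·ABC·ABC
    C ↦ ABC
    D ↦ DBB
    A ↦ DD  (constrained at step 1)
    B ↦ A  (constrained at step 1)

A->DD, B->A, C->ABC, D->DBB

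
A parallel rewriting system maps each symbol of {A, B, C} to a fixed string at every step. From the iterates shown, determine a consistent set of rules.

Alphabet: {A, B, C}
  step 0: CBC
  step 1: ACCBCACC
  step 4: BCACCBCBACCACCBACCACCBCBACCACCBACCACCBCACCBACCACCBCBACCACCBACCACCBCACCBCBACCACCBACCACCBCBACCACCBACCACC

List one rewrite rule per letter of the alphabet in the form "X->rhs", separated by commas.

A->B, B->BC, C->ACC

  step 0 ⇒ step 1: CBC ⇒ ACC·BC·ACC
    B ↦ BC
    C ↦ ACC
    A ↦ B  (constrained at step 1)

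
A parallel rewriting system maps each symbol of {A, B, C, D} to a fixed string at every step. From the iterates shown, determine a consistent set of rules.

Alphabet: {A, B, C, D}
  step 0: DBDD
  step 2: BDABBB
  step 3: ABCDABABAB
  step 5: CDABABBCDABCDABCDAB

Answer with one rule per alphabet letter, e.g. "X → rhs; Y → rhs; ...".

A->D, B->AB, C->B, D->C

  step 2 ⇒ step 3: BDABBB ⇒ AB·C·D·AB·AB·AB
    A ↦ D
    B ↦ AB
    D ↦ C
    C ↦ B  (constrained at step 3)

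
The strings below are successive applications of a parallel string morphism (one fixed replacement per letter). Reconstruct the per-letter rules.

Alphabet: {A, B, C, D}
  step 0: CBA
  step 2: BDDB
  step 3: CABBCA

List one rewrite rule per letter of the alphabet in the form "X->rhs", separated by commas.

  step 2 ⇒ step 3: BDDB ⇒ CA·B·B·CA
    B ↦ CA
    D ↦ B
    A ↦ D  (constrained at step 0)
    C ↦ D  (constrained at step 0)

A->D, B->CA, C->D, D->B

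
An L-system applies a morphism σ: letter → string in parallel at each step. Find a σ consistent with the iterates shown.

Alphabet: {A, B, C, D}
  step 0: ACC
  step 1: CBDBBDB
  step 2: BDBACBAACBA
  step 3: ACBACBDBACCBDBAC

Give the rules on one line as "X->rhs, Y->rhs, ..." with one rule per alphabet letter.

  step 2 ⇒ step 3: BDBACBAACBA ⇒ A·CB·A·C·BDB·A·C·C·BDB·A·C
    A ↦ C
    B ↦ A
    C ↦ BDB
    D ↦ CB

A->C, B->A, C->BDB, D->CB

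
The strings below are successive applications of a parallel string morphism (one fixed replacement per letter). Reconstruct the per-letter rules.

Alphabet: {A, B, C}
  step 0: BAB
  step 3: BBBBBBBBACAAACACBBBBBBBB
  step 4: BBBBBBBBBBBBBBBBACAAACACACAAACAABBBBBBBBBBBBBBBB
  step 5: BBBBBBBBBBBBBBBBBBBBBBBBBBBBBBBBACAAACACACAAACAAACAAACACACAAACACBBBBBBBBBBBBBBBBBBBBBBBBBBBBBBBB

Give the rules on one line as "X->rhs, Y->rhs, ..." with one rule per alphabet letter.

  step 4 ⇒ step 5: BBBBBBBBBBBBBBBBACAAACACACAAACAABBBBBBBBBBBBBBBB ⇒ BB·BB·BB·BB·BB·BB·BB·BB·BB·BB·BB·BB·BB·BB·BB·BB·AC·AA·AC·AC·AC·AA·AC·AA·AC·AA·AC·AC·AC·AA·AC·AC·BB·BB·BB·BB·BB·BB·BB·BB·BB·BB·BB·BB·BB·BB·BB·BB
    A ↦ AC
    B ↦ BB
    C ↦ AA

A->AC, B->BB, C->AA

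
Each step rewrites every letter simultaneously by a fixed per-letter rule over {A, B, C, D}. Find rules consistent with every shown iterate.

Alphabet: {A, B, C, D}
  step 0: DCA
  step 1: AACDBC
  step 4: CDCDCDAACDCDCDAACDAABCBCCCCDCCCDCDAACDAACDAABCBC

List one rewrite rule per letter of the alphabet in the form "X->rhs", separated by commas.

A->BC, B->CC, C->CD, D->AA

  step 0 ⇒ step 1: DCA ⇒ AA·CD·BC
    A ↦ BC
    C ↦ CD
    D ↦ AA
    B ↦ CC  (constrained at step 1)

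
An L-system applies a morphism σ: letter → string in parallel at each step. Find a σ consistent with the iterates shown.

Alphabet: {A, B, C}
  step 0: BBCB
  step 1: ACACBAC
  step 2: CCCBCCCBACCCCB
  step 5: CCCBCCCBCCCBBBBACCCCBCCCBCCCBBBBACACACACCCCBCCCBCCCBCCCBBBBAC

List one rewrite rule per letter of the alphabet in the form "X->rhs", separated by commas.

A->CCC, B->AC, C->B

  step 1 ⇒ step 2: ACACBAC ⇒ CCC·B·CCC·B·AC·CCC·B
    A ↦ CCC
    B ↦ AC
    C ↦ B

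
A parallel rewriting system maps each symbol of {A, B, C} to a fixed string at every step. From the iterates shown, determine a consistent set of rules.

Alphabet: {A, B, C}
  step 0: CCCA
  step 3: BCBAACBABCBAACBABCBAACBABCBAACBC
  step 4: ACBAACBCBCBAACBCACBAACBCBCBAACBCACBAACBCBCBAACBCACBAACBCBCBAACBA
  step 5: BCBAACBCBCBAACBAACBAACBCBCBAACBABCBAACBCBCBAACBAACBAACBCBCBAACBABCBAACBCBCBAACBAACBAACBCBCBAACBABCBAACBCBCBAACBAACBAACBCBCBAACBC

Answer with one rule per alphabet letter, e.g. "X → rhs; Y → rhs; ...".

  step 4 ⇒ step 5: ACBAACBCBCBAACBCACBAACBCBCBAACBCACBAACBCBCBAACBCACBAACBCBCBAACBA ⇒ BC·BA·AC·BC·BC·BA·AC·BA·AC·BA·AC·BC·BC·BA·AC·BA·BC·BA·AC·BC·BC·BA·AC·BA·AC·BA·AC·BC·BC·BA·AC·BA·BC·BA·AC·BC·BC·BA·AC·BA·AC·BA·AC·BC·BC·BA·AC·BA·BC·BA·AC·BC·BC·BA·AC·BA·AC·BA·AC·BC·BC·BA·AC·BC
    A ↦ BC
    B ↦ AC
    C ↦ BA

A->BC, B->AC, C->BA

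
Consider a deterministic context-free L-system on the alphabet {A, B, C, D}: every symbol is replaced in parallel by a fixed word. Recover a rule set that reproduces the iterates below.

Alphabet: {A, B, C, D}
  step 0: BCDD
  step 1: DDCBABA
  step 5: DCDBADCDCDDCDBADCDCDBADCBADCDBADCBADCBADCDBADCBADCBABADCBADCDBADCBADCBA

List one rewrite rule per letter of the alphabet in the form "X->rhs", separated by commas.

  step 0 ⇒ step 1: BCDD ⇒ D·DC·BA·BA
    B ↦ D
    C ↦ DC
    D ↦ BA
    A ↦ CD  (constrained at step 1)

A->CD, B->D, C->DC, D->BA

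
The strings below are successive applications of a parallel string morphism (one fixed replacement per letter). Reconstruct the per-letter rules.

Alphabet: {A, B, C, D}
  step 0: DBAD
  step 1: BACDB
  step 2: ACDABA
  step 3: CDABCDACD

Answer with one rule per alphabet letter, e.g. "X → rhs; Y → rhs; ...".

  step 2 ⇒ step 3: ACDABA ⇒ CD·A·B·CD·A·CD
    A ↦ CD
    B ↦ A
    C ↦ A
    D ↦ B

A->CD, B->A, C->A, D->B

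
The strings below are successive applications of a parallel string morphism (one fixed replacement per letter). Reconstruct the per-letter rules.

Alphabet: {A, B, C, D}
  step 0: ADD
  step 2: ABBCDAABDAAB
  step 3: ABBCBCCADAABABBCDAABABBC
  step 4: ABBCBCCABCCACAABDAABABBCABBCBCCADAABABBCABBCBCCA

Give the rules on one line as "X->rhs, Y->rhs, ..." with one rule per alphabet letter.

  step 3 ⇒ step 4: ABBCBCCADAABABBCDAABABBC ⇒ AB·BC·BC·CA·BC·CA·CA·AB·DA·AB·AB·BC·AB·BC·BC·CA·DA·AB·AB·BC·AB·BC·BC·CA
    A ↦ AB
    B ↦ BC
    C ↦ CA
    D ↦ DA

A->AB, B->BC, C->CA, D->DA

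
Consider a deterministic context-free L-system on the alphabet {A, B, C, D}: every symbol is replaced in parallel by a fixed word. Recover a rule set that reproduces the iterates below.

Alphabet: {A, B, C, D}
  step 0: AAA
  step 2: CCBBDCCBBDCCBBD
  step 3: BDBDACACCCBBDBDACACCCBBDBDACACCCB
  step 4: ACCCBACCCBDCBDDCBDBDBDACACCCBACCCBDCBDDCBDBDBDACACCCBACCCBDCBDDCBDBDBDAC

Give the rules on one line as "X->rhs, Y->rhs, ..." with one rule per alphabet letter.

  step 3 ⇒ step 4: BDBDACACCCBBDBDACACCCBBDBDACACCCB ⇒ AC·CCB·AC·CCB·DC·BD·DC·BD·BD·BD·AC·AC·CCB·AC·CCB·DC·BD·DC·BD·BD·BD·AC·AC·CCB·AC·CCB·DC·BD·DC·BD·BD·BD·AC
    A ↦ DC
    B ↦ AC
    C ↦ BD
    D ↦ CCB

A->DC, B->AC, C->BD, D->CCB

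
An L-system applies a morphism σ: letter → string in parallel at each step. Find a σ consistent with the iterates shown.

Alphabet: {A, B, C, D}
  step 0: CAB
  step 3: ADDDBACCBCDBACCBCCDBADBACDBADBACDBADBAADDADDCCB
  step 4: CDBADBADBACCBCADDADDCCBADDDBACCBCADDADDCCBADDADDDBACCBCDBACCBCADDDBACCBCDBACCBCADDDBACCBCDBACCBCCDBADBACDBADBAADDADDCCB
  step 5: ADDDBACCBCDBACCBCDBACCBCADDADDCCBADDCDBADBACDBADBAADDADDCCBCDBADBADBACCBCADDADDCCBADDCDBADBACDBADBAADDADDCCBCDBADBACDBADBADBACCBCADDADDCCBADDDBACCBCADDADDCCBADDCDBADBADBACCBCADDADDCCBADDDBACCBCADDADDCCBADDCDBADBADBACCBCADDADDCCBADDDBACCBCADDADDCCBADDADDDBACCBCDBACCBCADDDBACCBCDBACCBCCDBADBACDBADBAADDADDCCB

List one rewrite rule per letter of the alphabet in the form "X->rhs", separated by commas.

  step 4 ⇒ step 5: CDBADBADBACCBCADDADDCCBADDDBACCBCADDADDCCBADDADDDBACCBCDBACCBCADDDBACCBCDBACCBCADDDBACCBCDBACCBCCDBADBACDBADBAADDADDCCB ⇒ ADD·DBA·CCB·C·DBA·CCB·C·DBA·CCB·C·ADD·ADD·CCB·ADD·C·DBA·DBA·C·DBA·DBA·ADD·ADD·CCB·C·DBA·DBA·DBA·CCB·C·ADD·ADD·CCB·ADD·C·DBA·DBA·C·DBA·DBA·ADD·ADD·CCB·C·DBA·DBA·C·DBA·DBA·DBA·CCB·C·ADD·ADD·CCB·ADD·DBA·CCB·C·ADD·ADD·CCB·ADD·C·DBA·DBA·DBA·CCB·C·ADD·ADD·CCB·ADD·DBA·CCB·C·ADD·ADD·CCB·ADD·C·DBA·DBA·DBA·CCB·C·ADD·ADD·CCB·ADD·DBA·CCB·C·ADD·ADD·CCB·ADD·ADD·DBA·CCB·C·DBA·CCB·C·ADD·DBA·CCB·C·DBA·CCB·C·C·DBA·DBA·C·DBA·DBA·ADD·ADD·CCB
    A ↦ C
    B ↦ CCB
    C ↦ ADD
    D ↦ DBA

A->C, B->CCB, C->ADD, D->DBA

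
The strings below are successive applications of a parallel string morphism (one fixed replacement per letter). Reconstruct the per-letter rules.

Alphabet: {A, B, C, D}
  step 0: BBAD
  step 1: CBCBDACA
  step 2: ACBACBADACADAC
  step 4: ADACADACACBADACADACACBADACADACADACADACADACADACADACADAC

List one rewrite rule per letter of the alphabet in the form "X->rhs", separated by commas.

  step 1 ⇒ step 2: CBCBDACA ⇒ A·CB·A·CB·A·DAC·A·DAC
    A ↦ DAC
    B ↦ CB
    C ↦ A
    D ↦ A

A->DAC, B->CB, C->A, D->A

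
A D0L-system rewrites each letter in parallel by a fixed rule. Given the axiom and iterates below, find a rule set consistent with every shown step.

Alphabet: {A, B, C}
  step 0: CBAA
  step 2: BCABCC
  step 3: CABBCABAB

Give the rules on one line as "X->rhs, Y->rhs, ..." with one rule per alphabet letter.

  step 2 ⇒ step 3: BCABCC ⇒ C·AB·B·C·AB·AB
    A ↦ B
    B ↦ C
    C ↦ AB

A->B, B->C, C->AB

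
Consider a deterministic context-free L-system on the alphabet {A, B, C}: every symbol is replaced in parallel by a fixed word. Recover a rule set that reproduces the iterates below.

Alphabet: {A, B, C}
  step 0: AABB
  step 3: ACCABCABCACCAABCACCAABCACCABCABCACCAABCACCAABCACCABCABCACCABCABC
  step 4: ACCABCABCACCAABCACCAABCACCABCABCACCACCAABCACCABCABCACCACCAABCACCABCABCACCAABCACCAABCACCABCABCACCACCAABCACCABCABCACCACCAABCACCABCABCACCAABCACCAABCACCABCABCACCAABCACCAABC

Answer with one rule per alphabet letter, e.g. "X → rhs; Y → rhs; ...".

A->ACC, B->A, C->ABC

  step 3 ⇒ step 4: ACCABCABCACCAABCACCAABCACCABCABCACCAABCACCAABCACCABCABCACCABCABC ⇒ ACC·ABC·ABC·ACC·A·ABC·ACC·A·ABC·ACC·ABC·ABC·ACC·ACC·A·ABC·ACC·ABC·ABC·ACC·ACC·A·ABC·ACC·ABC·ABC·ACC·A·ABC·ACC·A·ABC·ACC·ABC·ABC·ACC·ACC·A·ABC·ACC·ABC·ABC·ACC·ACC·A·ABC·ACC·ABC·ABC·ACC·A·ABC·ACC·A·ABC·ACC·ABC·ABC·ACC·A·ABC·ACC·A·ABC
    A ↦ ACC
    B ↦ A
    C ↦ ABC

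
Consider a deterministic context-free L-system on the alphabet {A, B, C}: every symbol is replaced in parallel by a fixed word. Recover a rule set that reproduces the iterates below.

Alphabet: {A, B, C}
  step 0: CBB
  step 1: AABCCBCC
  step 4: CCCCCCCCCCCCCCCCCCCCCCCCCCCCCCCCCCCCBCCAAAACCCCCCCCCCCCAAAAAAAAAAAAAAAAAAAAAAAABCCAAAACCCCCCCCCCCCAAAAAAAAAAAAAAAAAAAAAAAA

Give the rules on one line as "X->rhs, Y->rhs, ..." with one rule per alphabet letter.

A->CCC, B->BCC, C->AA

  step 0 ⇒ step 1: CBB ⇒ AA·BCC·BCC
    B ↦ BCC
    C ↦ AA
    A ↦ CCC  (constrained at step 1)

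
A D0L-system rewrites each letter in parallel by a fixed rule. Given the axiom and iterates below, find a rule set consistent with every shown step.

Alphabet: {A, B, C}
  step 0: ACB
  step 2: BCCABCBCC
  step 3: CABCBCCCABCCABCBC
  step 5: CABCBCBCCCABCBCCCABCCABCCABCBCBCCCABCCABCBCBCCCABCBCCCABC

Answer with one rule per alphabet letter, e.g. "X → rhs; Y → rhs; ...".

  step 2 ⇒ step 3: BCCABCBCC ⇒ CA·BC·BC·C·CA·BC·CA·BC·BC
    A ↦ C
    B ↦ CA
    C ↦ BC

A->C, B->CA, C->BC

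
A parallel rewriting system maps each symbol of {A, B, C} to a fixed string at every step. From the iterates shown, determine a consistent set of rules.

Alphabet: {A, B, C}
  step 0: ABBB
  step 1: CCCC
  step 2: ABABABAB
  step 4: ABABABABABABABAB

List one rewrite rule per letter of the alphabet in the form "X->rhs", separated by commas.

A->C, B->C, C->AB

  step 1 ⇒ step 2: CCCC ⇒ AB·AB·AB·AB
    C ↦ AB
  step 0 ⇒ step 1: ABBB ⇒ C·C·C·C
    A ↦ C
  step 0 ⇒ step 1: ABBB ⇒ C·C·C·C
    B ↦ C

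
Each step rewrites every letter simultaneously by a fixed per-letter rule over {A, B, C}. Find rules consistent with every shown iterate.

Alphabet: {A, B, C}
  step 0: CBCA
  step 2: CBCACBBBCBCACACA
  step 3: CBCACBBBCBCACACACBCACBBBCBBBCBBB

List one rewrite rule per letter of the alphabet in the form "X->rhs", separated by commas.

  step 2 ⇒ step 3: CBCACBBBCBCACACA ⇒ CB·CA·CB·BB·CB·CA·CA·CA·CB·CA·CB·BB·CB·BB·CB·BB
    A ↦ BB
    B ↦ CA
    C ↦ CB

A->BB, B->CA, C->CB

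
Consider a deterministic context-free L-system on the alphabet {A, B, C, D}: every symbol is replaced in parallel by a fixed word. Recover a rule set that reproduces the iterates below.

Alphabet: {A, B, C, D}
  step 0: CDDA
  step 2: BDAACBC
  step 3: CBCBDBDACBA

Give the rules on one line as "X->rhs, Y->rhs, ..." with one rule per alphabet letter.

A->BD, B->CB, C->A, D->C

  step 2 ⇒ step 3: BDAACBC ⇒ CB·C·BD·BD·A·CB·A
    A ↦ BD
    B ↦ CB
    C ↦ A
    D ↦ C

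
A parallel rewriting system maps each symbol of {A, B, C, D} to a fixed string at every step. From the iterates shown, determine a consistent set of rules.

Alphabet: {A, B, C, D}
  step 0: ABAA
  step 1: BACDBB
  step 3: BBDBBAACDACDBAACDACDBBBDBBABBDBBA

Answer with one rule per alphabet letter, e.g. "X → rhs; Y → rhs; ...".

  step 0 ⇒ step 1: ABAA ⇒ B·ACD·B·B
    A ↦ B
    B ↦ ACD
    C ↦ BDB  (constrained at step 1)
    D ↦ BA  (constrained at step 1)

A->B, B->ACD, C->BDB, D->BA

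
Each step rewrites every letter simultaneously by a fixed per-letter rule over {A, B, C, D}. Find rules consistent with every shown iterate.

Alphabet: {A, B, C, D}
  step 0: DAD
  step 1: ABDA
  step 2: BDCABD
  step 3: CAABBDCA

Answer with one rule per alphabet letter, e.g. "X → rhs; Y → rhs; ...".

  step 2 ⇒ step 3: BDCABD ⇒ C·A·AB·BD·C·A
    A ↦ BD
    B ↦ C
    C ↦ AB
    D ↦ A

A->BD, B->C, C->AB, D->A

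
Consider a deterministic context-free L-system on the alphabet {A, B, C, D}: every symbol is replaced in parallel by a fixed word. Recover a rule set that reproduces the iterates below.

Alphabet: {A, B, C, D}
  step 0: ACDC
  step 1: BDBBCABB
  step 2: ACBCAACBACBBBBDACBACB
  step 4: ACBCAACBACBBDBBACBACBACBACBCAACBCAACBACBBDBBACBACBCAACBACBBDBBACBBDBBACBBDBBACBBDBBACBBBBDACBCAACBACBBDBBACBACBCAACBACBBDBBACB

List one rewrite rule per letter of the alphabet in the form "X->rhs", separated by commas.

A->BD, B->ACB, C->BB, D->CA

  step 1 ⇒ step 2: BDBBCABB ⇒ ACB·CA·ACB·ACB·BB·BD·ACB·ACB
    A ↦ BD
    B ↦ ACB
    C ↦ BB
    D ↦ CA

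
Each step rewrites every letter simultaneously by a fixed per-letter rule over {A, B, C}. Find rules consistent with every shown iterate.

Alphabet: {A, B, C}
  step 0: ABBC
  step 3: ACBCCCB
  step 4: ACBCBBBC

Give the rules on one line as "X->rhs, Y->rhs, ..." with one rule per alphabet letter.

  step 3 ⇒ step 4: ACBCCCB ⇒ AC·B·C·B·B·B·C
    A ↦ AC
    B ↦ C
    C ↦ B

A->AC, B->C, C->B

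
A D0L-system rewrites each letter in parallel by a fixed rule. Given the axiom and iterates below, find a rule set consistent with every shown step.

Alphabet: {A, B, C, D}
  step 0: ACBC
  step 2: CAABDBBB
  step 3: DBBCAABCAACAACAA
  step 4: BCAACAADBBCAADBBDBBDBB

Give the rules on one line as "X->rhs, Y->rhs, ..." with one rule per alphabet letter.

A->B, B->CAA, C->D, D->B

  step 3 ⇒ step 4: DBBCAABCAACAACAA ⇒ B·CAA·CAA·D·B·B·CAA·D·B·B·D·B·B·D·B·B
    A ↦ B
    B ↦ CAA
    C ↦ D
    D ↦ B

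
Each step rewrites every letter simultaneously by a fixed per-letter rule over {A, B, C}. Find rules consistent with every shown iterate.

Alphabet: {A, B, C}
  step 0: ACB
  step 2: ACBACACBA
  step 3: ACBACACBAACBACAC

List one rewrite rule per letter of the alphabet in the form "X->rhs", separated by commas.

A->AC, B->C, C->BA

  step 2 ⇒ step 3: ACBACACBA ⇒ AC·BA·C·AC·BA·AC·BA·C·AC
    A ↦ AC
    B ↦ C
    C ↦ BA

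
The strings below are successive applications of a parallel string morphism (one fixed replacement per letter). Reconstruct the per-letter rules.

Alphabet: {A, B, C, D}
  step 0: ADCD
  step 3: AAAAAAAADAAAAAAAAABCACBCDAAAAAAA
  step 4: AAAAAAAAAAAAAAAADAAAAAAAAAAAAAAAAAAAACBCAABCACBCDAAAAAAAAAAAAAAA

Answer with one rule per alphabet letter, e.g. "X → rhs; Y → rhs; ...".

A->AA, B->AC, C->BC, D->DA

  step 3 ⇒ step 4: AAAAAAAADAAAAAAAAABCACBCDAAAAAAA ⇒ AA·AA·AA·AA·AA·AA·AA·AA·DA·AA·AA·AA·AA·AA·AA·AA·AA·AA·AC·BC·AA·BC·AC·BC·DA·AA·AA·AA·AA·AA·AA·AA
    A ↦ AA
    B ↦ AC
    C ↦ BC
    D ↦ DA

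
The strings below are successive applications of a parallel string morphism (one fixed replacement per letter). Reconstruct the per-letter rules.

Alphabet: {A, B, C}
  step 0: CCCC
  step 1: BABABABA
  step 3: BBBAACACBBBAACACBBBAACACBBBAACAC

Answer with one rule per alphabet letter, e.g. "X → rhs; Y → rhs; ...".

  step 0 ⇒ step 1: CCCC ⇒ BA·BA·BA·BA
    C ↦ BA
    A ↦ BB  (constrained at step 1)
    B ↦ AC  (constrained at step 1)

A->BB, B->AC, C->BA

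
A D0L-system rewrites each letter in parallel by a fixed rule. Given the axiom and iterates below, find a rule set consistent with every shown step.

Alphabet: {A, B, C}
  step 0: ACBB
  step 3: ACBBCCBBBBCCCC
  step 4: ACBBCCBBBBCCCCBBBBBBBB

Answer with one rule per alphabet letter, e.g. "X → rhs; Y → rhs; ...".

A->AC, B->C, C->BB

  step 3 ⇒ step 4: ACBBCCBBBBCCCC ⇒ AC·BB·C·C·BB·BB·C·C·C·C·BB·BB·BB·BB
    A ↦ AC
    B ↦ C
    C ↦ BB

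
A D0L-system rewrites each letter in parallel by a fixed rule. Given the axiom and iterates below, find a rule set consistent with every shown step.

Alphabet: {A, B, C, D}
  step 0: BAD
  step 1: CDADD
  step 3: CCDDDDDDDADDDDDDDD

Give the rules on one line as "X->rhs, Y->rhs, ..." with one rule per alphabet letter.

  step 0 ⇒ step 1: BAD ⇒ C·DA·DD
    A ↦ DA
    B ↦ C
    D ↦ DD
    C ↦ BB  (constrained at step 1)

A->DA, B->C, C->BB, D->DD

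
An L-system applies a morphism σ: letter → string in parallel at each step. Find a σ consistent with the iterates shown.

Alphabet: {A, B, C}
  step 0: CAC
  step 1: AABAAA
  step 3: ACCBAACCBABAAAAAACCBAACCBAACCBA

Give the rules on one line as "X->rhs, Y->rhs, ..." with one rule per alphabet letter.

  step 0 ⇒ step 1: CAC ⇒ AA·BA·AA
    A ↦ BA
    C ↦ AA
    B ↦ ACC  (constrained at step 1)

A->BA, B->ACC, C->AA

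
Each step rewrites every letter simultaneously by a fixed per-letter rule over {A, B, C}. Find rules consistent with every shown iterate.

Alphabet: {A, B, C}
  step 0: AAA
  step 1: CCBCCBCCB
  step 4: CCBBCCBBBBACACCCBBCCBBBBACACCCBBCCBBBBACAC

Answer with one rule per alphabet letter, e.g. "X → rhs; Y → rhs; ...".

  step 0 ⇒ step 1: AAA ⇒ CCB·CCB·CCB
    A ↦ CCB
    B ↦ AC  (constrained at step 1)
    C ↦ B  (constrained at step 1)

A->CCB, B->AC, C->B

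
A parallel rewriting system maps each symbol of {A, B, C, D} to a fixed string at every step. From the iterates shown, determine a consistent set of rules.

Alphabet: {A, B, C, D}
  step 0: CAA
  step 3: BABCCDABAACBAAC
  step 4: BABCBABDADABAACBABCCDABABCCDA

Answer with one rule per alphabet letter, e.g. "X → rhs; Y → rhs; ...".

  step 3 ⇒ step 4: BABCCDABAACBAAC ⇒ BAB·C·BAB·DA·DA·BAA·C·BAB·C·C·DA·BAB·C·C·DA
    A ↦ C
    B ↦ BAB
    C ↦ DA
    D ↦ BAA

A->C, B->BAB, C->DA, D->BAA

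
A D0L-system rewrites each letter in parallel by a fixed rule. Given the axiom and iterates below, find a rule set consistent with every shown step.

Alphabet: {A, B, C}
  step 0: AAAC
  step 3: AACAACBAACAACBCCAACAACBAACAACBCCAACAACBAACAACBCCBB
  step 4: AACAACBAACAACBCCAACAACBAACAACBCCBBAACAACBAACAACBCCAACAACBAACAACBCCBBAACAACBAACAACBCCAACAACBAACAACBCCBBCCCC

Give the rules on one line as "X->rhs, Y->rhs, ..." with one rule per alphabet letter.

  step 3 ⇒ step 4: AACAACBAACAACBCCAACAACBAACAACBCCAACAACBAACAACBCCBB ⇒ AAC·AAC·B·AAC·AAC·B·CC·AAC·AAC·B·AAC·AAC·B·CC·B·B·AAC·AAC·B·AAC·AAC·B·CC·AAC·AAC·B·AAC·AAC·B·CC·B·B·AAC·AAC·B·AAC·AAC·B·CC·AAC·AAC·B·AAC·AAC·B·CC·B·B·CC·CC
    A ↦ AAC
    B ↦ CC
    C ↦ B

A->AAC, B->CC, C->B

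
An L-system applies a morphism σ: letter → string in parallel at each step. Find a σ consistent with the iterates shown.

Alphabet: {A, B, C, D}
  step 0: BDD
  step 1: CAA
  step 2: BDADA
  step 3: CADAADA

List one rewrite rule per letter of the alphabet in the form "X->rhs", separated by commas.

  step 2 ⇒ step 3: BDADA ⇒ C·A·DA·A·DA
    A ↦ DA
    B ↦ C
    D ↦ A
  step 1 ⇒ step 2: CAA ⇒ B·DA·DA
    C ↦ B

A->DA, B->C, C->B, D->A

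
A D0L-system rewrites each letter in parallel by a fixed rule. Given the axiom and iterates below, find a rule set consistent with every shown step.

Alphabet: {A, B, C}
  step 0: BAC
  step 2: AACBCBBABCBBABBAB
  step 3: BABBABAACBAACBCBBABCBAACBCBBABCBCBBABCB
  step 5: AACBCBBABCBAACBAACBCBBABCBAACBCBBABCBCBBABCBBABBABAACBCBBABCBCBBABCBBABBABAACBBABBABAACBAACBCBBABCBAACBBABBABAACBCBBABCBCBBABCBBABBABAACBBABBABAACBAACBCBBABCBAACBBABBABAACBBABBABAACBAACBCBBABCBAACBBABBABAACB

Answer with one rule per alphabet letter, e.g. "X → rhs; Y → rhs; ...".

  step 2 ⇒ step 3: AACBCBBABCBBABBAB ⇒ BAB·BAB·AA·CB·AA·CB·CB·BAB·CB·AA·CB·CB·BAB·CB·CB·BAB·CB
    A ↦ BAB
    B ↦ CB
    C ↦ AA

A->BAB, B->CB, C->AA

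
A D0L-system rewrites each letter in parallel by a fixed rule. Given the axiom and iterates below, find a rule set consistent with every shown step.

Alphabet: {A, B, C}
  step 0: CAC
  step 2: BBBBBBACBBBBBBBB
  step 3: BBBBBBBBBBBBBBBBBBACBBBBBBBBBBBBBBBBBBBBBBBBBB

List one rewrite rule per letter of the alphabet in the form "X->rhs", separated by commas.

A->AC, B->BBB, C->BB

  step 2 ⇒ step 3: BBBBBBACBBBBBBBB ⇒ BBB·BBB·BBB·BBB·BBB·BBB·AC·BB·BBB·BBB·BBB·BBB·BBB·BBB·BBB·BBB
    A ↦ AC
    B ↦ BBB
    C ↦ BB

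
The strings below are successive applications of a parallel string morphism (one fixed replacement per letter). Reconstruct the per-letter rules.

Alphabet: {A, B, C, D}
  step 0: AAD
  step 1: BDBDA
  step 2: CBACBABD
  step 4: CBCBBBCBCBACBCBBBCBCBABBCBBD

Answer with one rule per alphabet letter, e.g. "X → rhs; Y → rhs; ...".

A->BD, B->CB, C->BB, D->A

  step 1 ⇒ step 2: BDBDA ⇒ CB·A·CB·A·BD
    A ↦ BD
    B ↦ CB
    D ↦ A
    C ↦ BB  (constrained at step 2)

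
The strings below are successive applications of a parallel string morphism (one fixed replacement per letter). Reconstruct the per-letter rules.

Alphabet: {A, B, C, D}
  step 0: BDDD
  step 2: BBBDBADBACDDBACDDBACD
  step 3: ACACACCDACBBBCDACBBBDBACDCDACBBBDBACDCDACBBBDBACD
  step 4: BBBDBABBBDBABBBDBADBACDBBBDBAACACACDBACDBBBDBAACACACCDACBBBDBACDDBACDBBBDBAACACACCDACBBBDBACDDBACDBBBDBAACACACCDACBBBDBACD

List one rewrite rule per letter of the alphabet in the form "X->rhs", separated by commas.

A->BBB, B->AC, C->DBA, D->CD

  step 3 ⇒ step 4: ACACACCDACBBBCDACBBBDBACDCDACBBBDBACDCDACBBBDBACD ⇒ BBB·DBA·BBB·DBA·BBB·DBA·DBA·CD·BBB·DBA·AC·AC·AC·DBA·CD·BBB·DBA·AC·AC·AC·CD·AC·BBB·DBA·CD·DBA·CD·BBB·DBA·AC·AC·AC·CD·AC·BBB·DBA·CD·DBA·CD·BBB·DBA·AC·AC·AC·CD·AC·BBB·DBA·CD
    A ↦ BBB
    B ↦ AC
    C ↦ DBA
    D ↦ CD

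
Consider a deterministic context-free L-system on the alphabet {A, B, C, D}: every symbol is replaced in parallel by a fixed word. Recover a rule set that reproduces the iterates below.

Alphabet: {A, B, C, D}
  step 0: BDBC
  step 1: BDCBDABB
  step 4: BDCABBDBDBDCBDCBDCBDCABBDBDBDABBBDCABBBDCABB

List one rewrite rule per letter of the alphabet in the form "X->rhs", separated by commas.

A->D, B->BD, C->ABB, D->C

  step 0 ⇒ step 1: BDBC ⇒ BD·C·BD·ABB
    B ↦ BD
    C ↦ ABB
    D ↦ C
    A ↦ D  (constrained at step 1)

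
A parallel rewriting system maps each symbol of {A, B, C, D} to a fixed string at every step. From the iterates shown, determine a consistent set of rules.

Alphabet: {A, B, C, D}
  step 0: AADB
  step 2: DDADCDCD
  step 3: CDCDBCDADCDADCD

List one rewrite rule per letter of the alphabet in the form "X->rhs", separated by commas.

  step 2 ⇒ step 3: DDADCDCD ⇒ CD·CD·B·CD·AD·CD·AD·CD
    A ↦ B
    C ↦ AD
    D ↦ CD
    B ↦ D  (constrained at step 0)

A->B, B->D, C->AD, D->CD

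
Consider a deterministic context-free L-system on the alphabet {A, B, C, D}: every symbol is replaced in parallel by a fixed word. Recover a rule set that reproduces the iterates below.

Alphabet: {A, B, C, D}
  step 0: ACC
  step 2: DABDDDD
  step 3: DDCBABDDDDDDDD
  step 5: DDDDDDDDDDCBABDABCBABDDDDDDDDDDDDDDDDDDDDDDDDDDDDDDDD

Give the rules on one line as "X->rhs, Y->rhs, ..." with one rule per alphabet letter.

  step 2 ⇒ step 3: DABDDDD ⇒ DD·CB·AB·DD·DD·DD·DD
    A ↦ CB
    B ↦ AB
    D ↦ DD
    C ↦ D  (constrained at step 0)

A->CB, B->AB, C->D, D->DD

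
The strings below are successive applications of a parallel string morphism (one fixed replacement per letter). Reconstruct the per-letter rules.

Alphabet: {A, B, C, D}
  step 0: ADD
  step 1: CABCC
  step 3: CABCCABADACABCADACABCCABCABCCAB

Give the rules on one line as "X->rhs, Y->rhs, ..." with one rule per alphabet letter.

A->CAB, B->C, C->ADA, D->C

  step 0 ⇒ step 1: ADD ⇒ CAB·C·C
    A ↦ CAB
    D ↦ C
    B ↦ C  (constrained at step 1)
    C ↦ ADA  (constrained at step 1)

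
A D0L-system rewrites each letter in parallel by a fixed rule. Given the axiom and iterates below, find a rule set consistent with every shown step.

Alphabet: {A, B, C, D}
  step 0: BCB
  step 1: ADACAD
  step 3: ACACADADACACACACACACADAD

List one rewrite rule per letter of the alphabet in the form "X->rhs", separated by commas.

  step 0 ⇒ step 1: BCB ⇒ AD·AC·AD
    B ↦ AD
    C ↦ AC
    A ↦ AC  (constrained at step 1)
    D ↦ BB  (constrained at step 1)

A->AC, B->AD, C->AC, D->BB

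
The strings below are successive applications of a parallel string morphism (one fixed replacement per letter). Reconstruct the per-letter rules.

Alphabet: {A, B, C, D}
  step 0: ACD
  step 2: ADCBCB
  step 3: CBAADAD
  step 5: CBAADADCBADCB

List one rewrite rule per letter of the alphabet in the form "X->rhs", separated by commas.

  step 2 ⇒ step 3: ADCBCB ⇒ CB·A·A·D·A·D
    A ↦ CB
    B ↦ D
    C ↦ A
    D ↦ A

A->CB, B->D, C->A, D->A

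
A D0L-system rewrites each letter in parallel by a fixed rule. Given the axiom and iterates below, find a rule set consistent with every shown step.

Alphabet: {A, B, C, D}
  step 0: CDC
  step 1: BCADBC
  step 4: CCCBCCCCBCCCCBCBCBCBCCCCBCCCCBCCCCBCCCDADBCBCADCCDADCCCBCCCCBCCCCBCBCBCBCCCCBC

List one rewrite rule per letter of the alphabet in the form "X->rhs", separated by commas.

A->CCD, B->CCC, C->BC, D->AD

  step 0 ⇒ step 1: CDC ⇒ BC·AD·BC
    C ↦ BC
    D ↦ AD
    A ↦ CCD  (constrained at step 1)
    B ↦ CCC  (constrained at step 1)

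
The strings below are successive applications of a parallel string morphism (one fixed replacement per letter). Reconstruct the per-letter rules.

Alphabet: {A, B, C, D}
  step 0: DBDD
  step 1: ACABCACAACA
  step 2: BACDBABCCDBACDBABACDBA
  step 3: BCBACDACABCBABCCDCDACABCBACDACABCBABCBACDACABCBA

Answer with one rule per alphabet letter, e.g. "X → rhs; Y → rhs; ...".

A->BA, B->BC, C->CD, D->ACA

  step 2 ⇒ step 3: BACDBABCCDBACDBABACDBA ⇒ BC·BA·CD·ACA·BC·BA·BC·CD·CD·ACA·BC·BA·CD·ACA·BC·BA·BC·BA·CD·ACA·BC·BA
    A ↦ BA
    B ↦ BC
    C ↦ CD
    D ↦ ACA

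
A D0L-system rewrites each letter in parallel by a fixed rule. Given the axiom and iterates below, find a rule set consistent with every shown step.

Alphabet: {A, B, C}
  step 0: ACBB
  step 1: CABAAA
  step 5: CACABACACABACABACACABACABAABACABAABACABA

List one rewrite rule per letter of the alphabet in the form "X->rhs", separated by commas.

  step 0 ⇒ step 1: ACBB ⇒ C·ABA·A·A
    A ↦ C
    B ↦ A
    C ↦ ABA

A->C, B->A, C->ABA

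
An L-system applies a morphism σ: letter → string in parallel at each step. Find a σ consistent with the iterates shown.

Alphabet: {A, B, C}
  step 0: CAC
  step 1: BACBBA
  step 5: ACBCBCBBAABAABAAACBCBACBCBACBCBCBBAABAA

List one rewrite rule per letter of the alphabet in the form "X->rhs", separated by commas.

  step 0 ⇒ step 1: CAC ⇒ BA·CB·BA
    A ↦ CB
    C ↦ BA
    B ↦ A  (constrained at step 1)

A->CB, B->A, C->BA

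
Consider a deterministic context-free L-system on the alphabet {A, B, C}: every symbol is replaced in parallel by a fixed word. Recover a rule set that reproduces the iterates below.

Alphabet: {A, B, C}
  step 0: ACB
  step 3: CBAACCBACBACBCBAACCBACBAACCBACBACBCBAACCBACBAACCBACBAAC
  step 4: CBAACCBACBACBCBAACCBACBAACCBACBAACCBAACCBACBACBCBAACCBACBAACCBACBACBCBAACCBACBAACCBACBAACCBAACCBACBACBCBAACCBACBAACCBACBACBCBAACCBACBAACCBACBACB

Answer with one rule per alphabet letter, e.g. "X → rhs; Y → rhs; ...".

  step 3 ⇒ step 4: CBAACCBACBACBCBAACCBACBAACCBACBACBCBAACCBACBAACCBACBAAC ⇒ CB·AAC·CBA·CBA·CB·CB·AAC·CBA·CB·AAC·CBA·CB·AAC·CB·AAC·CBA·CBA·CB·CB·AAC·CBA·CB·AAC·CBA·CBA·CB·CB·AAC·CBA·CB·AAC·CBA·CB·AAC·CB·AAC·CBA·CBA·CB·CB·AAC·CBA·CB·AAC·CBA·CBA·CB·CB·AAC·CBA·CB·AAC·CBA·CBA·CB
    A ↦ CBA
    B ↦ AAC
    C ↦ CB

A->CBA, B->AAC, C->CB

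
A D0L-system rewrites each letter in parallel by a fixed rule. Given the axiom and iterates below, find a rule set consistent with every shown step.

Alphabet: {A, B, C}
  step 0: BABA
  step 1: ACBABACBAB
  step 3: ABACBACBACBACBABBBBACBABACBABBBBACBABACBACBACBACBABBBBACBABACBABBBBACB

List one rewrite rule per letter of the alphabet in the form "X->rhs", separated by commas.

  step 0 ⇒ step 1: BABA ⇒ ACB·AB·ACB·AB
    A ↦ AB
    B ↦ ACB
    C ↦ BBB  (constrained at step 1)

A->AB, B->ACB, C->BBB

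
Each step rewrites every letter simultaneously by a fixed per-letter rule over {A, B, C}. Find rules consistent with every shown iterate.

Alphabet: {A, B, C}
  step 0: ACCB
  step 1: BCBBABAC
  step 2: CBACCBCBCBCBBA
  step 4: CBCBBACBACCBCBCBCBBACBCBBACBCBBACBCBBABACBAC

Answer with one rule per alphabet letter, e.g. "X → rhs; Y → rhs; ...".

A->BCB, B->C, C->BA

  step 1 ⇒ step 2: BCBBABAC ⇒ C·BA·C·C·BCB·C·BCB·BA
    A ↦ BCB
    B ↦ C
    C ↦ BA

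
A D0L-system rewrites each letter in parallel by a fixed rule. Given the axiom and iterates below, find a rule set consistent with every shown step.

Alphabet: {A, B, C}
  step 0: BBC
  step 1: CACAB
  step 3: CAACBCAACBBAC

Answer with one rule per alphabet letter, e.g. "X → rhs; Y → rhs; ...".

A->AC, B->CA, C->B

  step 0 ⇒ step 1: BBC ⇒ CA·CA·B
    B ↦ CA
    C ↦ B
    A ↦ AC  (constrained at step 1)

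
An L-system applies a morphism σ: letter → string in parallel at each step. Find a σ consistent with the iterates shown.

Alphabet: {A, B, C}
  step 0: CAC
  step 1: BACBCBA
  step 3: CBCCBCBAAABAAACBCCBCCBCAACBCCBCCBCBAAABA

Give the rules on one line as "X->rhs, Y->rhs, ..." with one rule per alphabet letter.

A->CBC, B->AA, C->BA

  step 0 ⇒ step 1: CAC ⇒ BA·CBC·BA
    A ↦ CBC
    C ↦ BA
    B ↦ AA  (constrained at step 1)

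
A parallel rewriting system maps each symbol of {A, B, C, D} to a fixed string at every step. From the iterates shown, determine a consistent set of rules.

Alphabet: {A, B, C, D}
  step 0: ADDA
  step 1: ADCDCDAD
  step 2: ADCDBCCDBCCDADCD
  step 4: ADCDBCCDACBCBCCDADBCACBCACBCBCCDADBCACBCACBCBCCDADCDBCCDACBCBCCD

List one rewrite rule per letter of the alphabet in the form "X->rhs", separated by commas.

  step 1 ⇒ step 2: ADCDCDAD ⇒ AD·CD·BC·CD·BC·CD·AD·CD
    A ↦ AD
    C ↦ BC
    D ↦ CD
    B ↦ AC  (constrained at step 2)

A->AD, B->AC, C->BC, D->CD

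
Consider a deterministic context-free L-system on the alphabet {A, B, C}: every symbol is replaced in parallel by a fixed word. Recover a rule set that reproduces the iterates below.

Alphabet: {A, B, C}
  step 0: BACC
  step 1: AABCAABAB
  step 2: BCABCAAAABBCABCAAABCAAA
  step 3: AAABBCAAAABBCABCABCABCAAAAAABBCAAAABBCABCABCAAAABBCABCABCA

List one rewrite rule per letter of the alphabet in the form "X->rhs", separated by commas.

A->BCA, B->AA, C->AB

  step 2 ⇒ step 3: BCABCAAAABBCABCAAABCAAA ⇒ AA·AB·BCA·AA·AB·BCA·BCA·BCA·BCA·AA·AA·AB·BCA·AA·AB·BCA·BCA·BCA·AA·AB·BCA·BCA·BCA
    A ↦ BCA
    B ↦ AA
    C ↦ AB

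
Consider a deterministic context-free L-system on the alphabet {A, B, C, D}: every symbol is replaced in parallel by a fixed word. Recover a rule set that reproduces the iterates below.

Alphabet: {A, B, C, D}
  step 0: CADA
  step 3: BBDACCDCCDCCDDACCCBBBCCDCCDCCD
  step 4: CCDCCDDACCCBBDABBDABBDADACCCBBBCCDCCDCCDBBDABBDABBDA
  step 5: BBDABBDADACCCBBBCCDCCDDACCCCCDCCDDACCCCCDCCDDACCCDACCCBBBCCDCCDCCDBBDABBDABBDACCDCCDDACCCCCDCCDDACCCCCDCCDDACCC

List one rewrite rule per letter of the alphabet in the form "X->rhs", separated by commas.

A->CCC, B->CCD, C->B, D->DA

  step 4 ⇒ step 5: CCDCCDDACCCBBDABBDABBDADACCCBBBCCDCCDCCDBBDABBDABBDA ⇒ B·B·DA·B·B·DA·DA·CCC·B·B·B·CCD·CCD·DA·CCC·CCD·CCD·DA·CCC·CCD·CCD·DA·CCC·DA·CCC·B·B·B·CCD·CCD·CCD·B·B·DA·B·B·DA·B·B·DA·CCD·CCD·DA·CCC·CCD·CCD·DA·CCC·CCD·CCD·DA·CCC
    A ↦ CCC
    B ↦ CCD
    C ↦ B
    D ↦ DA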